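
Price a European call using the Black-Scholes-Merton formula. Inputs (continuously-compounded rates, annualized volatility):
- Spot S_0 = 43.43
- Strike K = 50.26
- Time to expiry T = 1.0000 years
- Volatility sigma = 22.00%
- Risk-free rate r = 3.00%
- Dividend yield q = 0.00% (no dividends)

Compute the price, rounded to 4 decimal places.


Answer: Price = 1.9121

Derivation:
d1 = (ln(S/K) + (r - q + 0.5*sigma^2) * T) / (sigma * sqrt(T)) = -0.41754130
d2 = d1 - sigma * sqrt(T) = -0.63754130
exp(-rT) = 0.97044553; exp(-qT) = 1.00000000
C = S_0 * exp(-qT) * N(d1) - K * exp(-rT) * N(d2)
N(d1) = 0.33814126; N(d2) = 0.26188616
C = 43.4300 * 1.00000000 * 0.33814126 - 50.2600 * 0.97044553 * 0.26188616 = 1.9121


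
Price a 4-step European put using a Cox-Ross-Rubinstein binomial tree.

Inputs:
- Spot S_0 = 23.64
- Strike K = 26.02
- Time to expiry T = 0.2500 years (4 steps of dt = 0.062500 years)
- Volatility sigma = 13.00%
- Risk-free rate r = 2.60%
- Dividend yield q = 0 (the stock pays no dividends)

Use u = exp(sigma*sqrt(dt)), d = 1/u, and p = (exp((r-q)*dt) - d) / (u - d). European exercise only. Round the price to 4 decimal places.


dt = T/N = 0.062500
u = exp(sigma*sqrt(dt)) = 1.033034; d = 1/u = 0.968022
p = (exp((r-q)*dt) - d) / (u - d) = 0.516892
Discount per step: exp(-r*dt) = 0.998376
Stock lattice S(k, i) with i counting down-moves:
  k=0: S(0,0) = 23.6400
  k=1: S(1,0) = 24.4209; S(1,1) = 22.8841
  k=2: S(2,0) = 25.2276; S(2,1) = 23.6400; S(2,2) = 22.1523
  k=3: S(3,0) = 26.0610; S(3,1) = 24.4209; S(3,2) = 22.8841; S(3,3) = 21.4439
  k=4: S(4,0) = 26.9219; S(4,1) = 25.2276; S(4,2) = 23.6400; S(4,3) = 22.1523; S(4,4) = 20.7582
Terminal payoffs V(N, i) = max(K - S_T, 0):
  V(4,0) = 0.000000; V(4,1) = 0.792361; V(4,2) = 2.380000; V(4,3) = 3.867725; V(4,4) = 5.261824
Backward induction: V(k, i) = exp(-r*dt) * [p * V(k+1, i) + (1-p) * V(k+1, i+1)].
  V(3,0) = exp(-r*dt) * [p*0.000000 + (1-p)*0.792361] = 0.382175
  V(3,1) = exp(-r*dt) * [p*0.792361 + (1-p)*2.380000] = 1.556831
  V(3,2) = exp(-r*dt) * [p*2.380000 + (1-p)*3.867725] = 3.093701
  V(3,3) = exp(-r*dt) * [p*3.867725 + (1-p)*5.261824] = 4.533852
  V(2,0) = exp(-r*dt) * [p*0.382175 + (1-p)*1.556831] = 0.948119
  V(2,1) = exp(-r*dt) * [p*1.556831 + (1-p)*3.093701] = 2.295572
  V(2,2) = exp(-r*dt) * [p*3.093701 + (1-p)*4.533852] = 3.783297
  V(1,0) = exp(-r*dt) * [p*0.948119 + (1-p)*2.295572] = 1.596488
  V(1,1) = exp(-r*dt) * [p*2.295572 + (1-p)*3.783297] = 3.009410
  V(0,0) = exp(-r*dt) * [p*1.596488 + (1-p)*3.009410] = 2.275382

Answer: Price = V(0,0) = 2.2754


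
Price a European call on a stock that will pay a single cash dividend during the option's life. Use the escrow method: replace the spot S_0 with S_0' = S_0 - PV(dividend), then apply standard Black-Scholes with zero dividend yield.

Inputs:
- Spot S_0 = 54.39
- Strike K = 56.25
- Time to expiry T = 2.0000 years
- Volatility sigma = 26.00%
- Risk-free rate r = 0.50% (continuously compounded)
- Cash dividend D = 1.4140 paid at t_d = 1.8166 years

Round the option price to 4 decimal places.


Answer: Price = 6.6471

Derivation:
PV(D) = D * exp(-r * t_d) = 1.4140 * 0.99095813 = 1.40121479
S_0' = S_0 - PV(D) = 54.3900 - 1.40121479 = 52.98878521
d1 = (ln(S_0'/K) + (r + sigma^2/2)*T) / (sigma*sqrt(T)) = 0.04861155
d2 = d1 - sigma*sqrt(T) = -0.31908397
exp(-rT) = 0.99004983
N(d1) = 0.51938557; N(d2) = 0.37483142
C = S_0' * N(d1) - K * exp(-rT) * N(d2) = 52.98878521 * 0.51938557 - 56.2500 * 0.99004983 * 0.37483142 = 6.6471


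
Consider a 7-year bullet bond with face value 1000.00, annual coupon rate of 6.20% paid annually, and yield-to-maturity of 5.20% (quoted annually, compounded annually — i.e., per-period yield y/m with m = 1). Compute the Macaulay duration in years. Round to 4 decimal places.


Answer: Macaulay duration = 5.9214 years

Derivation:
Coupon per period c = face * coupon_rate / m = 62.000000
Periods per year m = 1; per-period yield y/m = 0.052000
Number of cashflows N = 7
Cashflows (t years, CF_t, discount factor 1/(1+y/m)^(m*t), PV):
  t = 1.0000: CF_t = 62.000000, DF = 0.950570, PV = 58.935361
  t = 2.0000: CF_t = 62.000000, DF = 0.903584, PV = 56.022206
  t = 3.0000: CF_t = 62.000000, DF = 0.858920, PV = 53.253048
  t = 4.0000: CF_t = 62.000000, DF = 0.816464, PV = 50.620768
  t = 5.0000: CF_t = 62.000000, DF = 0.776106, PV = 48.118601
  t = 6.0000: CF_t = 62.000000, DF = 0.737744, PV = 45.740115
  t = 7.0000: CF_t = 1062.000000, DF = 0.701277, PV = 744.756561
Price P = sum_t PV_t = 1057.446661
Macaulay numerator sum_t t * PV_t:
  t * PV_t at t = 1.0000: 58.935361
  t * PV_t at t = 2.0000: 112.044413
  t * PV_t at t = 3.0000: 159.759144
  t * PV_t at t = 4.0000: 202.483072
  t * PV_t at t = 5.0000: 240.593004
  t * PV_t at t = 6.0000: 274.440689
  t * PV_t at t = 7.0000: 5213.295929
Macaulay duration D = (sum_t t * PV_t) / P = 6261.551612 / 1057.446661 = 5.921388


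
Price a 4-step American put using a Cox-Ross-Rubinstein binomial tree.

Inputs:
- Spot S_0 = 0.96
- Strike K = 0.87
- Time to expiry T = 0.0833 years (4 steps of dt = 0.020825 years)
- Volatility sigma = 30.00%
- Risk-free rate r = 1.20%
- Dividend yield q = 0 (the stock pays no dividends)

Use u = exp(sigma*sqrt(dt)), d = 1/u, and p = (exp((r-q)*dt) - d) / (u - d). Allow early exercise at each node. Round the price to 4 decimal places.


Answer: Price = V(0,0) = 0.0042

Derivation:
dt = T/N = 0.020825
u = exp(sigma*sqrt(dt)) = 1.044243; d = 1/u = 0.957631
p = (exp((r-q)*dt) - d) / (u - d) = 0.492064
Discount per step: exp(-r*dt) = 0.999750
Stock lattice S(k, i) with i counting down-moves:
  k=0: S(0,0) = 0.9600
  k=1: S(1,0) = 1.0025; S(1,1) = 0.9193
  k=2: S(2,0) = 1.0468; S(2,1) = 0.9600; S(2,2) = 0.8804
  k=3: S(3,0) = 1.0931; S(3,1) = 1.0025; S(3,2) = 0.9193; S(3,3) = 0.8431
  k=4: S(4,0) = 1.1415; S(4,1) = 1.0468; S(4,2) = 0.9600; S(4,3) = 0.8804; S(4,4) = 0.8074
Terminal payoffs V(N, i) = max(K - S_T, 0):
  V(4,0) = 0.000000; V(4,1) = 0.000000; V(4,2) = 0.000000; V(4,3) = 0.000000; V(4,4) = 0.062646
Backward induction: V(k, i) = exp(-r*dt) * [p * V(k+1, i) + (1-p) * V(k+1, i+1)]; then take max(V_cont, immediate exercise) for American.
  V(3,0) = exp(-r*dt) * [p*0.000000 + (1-p)*0.000000] = 0.000000; exercise = 0.000000; V(3,0) = max -> 0.000000
  V(3,1) = exp(-r*dt) * [p*0.000000 + (1-p)*0.000000] = 0.000000; exercise = 0.000000; V(3,1) = max -> 0.000000
  V(3,2) = exp(-r*dt) * [p*0.000000 + (1-p)*0.000000] = 0.000000; exercise = 0.000000; V(3,2) = max -> 0.000000
  V(3,3) = exp(-r*dt) * [p*0.000000 + (1-p)*0.062646] = 0.031812; exercise = 0.026925; V(3,3) = max -> 0.031812
  V(2,0) = exp(-r*dt) * [p*0.000000 + (1-p)*0.000000] = 0.000000; exercise = 0.000000; V(2,0) = max -> 0.000000
  V(2,1) = exp(-r*dt) * [p*0.000000 + (1-p)*0.000000] = 0.000000; exercise = 0.000000; V(2,1) = max -> 0.000000
  V(2,2) = exp(-r*dt) * [p*0.000000 + (1-p)*0.031812] = 0.016154; exercise = 0.000000; V(2,2) = max -> 0.016154
  V(1,0) = exp(-r*dt) * [p*0.000000 + (1-p)*0.000000] = 0.000000; exercise = 0.000000; V(1,0) = max -> 0.000000
  V(1,1) = exp(-r*dt) * [p*0.000000 + (1-p)*0.016154] = 0.008203; exercise = 0.000000; V(1,1) = max -> 0.008203
  V(0,0) = exp(-r*dt) * [p*0.000000 + (1-p)*0.008203] = 0.004166; exercise = 0.000000; V(0,0) = max -> 0.004166


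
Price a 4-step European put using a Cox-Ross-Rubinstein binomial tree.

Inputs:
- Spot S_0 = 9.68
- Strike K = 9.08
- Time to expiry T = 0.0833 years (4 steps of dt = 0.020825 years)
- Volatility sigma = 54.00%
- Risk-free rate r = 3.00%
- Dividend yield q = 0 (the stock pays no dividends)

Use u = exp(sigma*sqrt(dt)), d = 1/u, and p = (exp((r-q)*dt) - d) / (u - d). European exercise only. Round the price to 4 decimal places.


dt = T/N = 0.020825
u = exp(sigma*sqrt(dt)) = 1.081043; d = 1/u = 0.925032
p = (exp((r-q)*dt) - d) / (u - d) = 0.484534
Discount per step: exp(-r*dt) = 0.999375
Stock lattice S(k, i) with i counting down-moves:
  k=0: S(0,0) = 9.6800
  k=1: S(1,0) = 10.4645; S(1,1) = 8.9543
  k=2: S(2,0) = 11.3126; S(2,1) = 9.6800; S(2,2) = 8.2830
  k=3: S(3,0) = 12.2294; S(3,1) = 10.4645; S(3,2) = 8.9543; S(3,3) = 7.6621
  k=4: S(4,0) = 13.2205; S(4,1) = 11.3126; S(4,2) = 9.6800; S(4,3) = 8.2830; S(4,4) = 7.0877
Terminal payoffs V(N, i) = max(K - S_T, 0):
  V(4,0) = 0.000000; V(4,1) = 0.000000; V(4,2) = 0.000000; V(4,3) = 0.796973; V(4,4) = 1.992341
Backward induction: V(k, i) = exp(-r*dt) * [p * V(k+1, i) + (1-p) * V(k+1, i+1)].
  V(3,0) = exp(-r*dt) * [p*0.000000 + (1-p)*0.000000] = 0.000000
  V(3,1) = exp(-r*dt) * [p*0.000000 + (1-p)*0.000000] = 0.000000
  V(3,2) = exp(-r*dt) * [p*0.000000 + (1-p)*0.796973] = 0.410556
  V(3,3) = exp(-r*dt) * [p*0.796973 + (1-p)*1.992341] = 1.412262
  V(2,0) = exp(-r*dt) * [p*0.000000 + (1-p)*0.000000] = 0.000000
  V(2,1) = exp(-r*dt) * [p*0.000000 + (1-p)*0.410556] = 0.211495
  V(2,2) = exp(-r*dt) * [p*0.410556 + (1-p)*1.412262] = 0.926322
  V(1,0) = exp(-r*dt) * [p*0.000000 + (1-p)*0.211495] = 0.108951
  V(1,1) = exp(-r*dt) * [p*0.211495 + (1-p)*0.926322] = 0.579602
  V(0,0) = exp(-r*dt) * [p*0.108951 + (1-p)*0.579602] = 0.351336

Answer: Price = V(0,0) = 0.3513


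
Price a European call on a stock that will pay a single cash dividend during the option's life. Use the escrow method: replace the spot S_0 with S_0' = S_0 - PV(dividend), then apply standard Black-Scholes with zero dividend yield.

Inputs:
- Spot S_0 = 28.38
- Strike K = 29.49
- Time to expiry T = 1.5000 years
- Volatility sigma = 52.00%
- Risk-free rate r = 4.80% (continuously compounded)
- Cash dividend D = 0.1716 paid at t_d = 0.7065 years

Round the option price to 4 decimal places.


Answer: Price = 7.3454

Derivation:
PV(D) = D * exp(-r * t_d) = 0.1716 * 0.96665657 = 0.16587827
S_0' = S_0 - PV(D) = 28.3800 - 0.16587827 = 28.21412173
d1 = (ln(S_0'/K) + (r + sigma^2/2)*T) / (sigma*sqrt(T)) = 0.36203992
d2 = d1 - sigma*sqrt(T) = -0.27482741
exp(-rT) = 0.93053090
N(d1) = 0.64133890; N(d2) = 0.39172442
C = S_0' * N(d1) - K * exp(-rT) * N(d2) = 28.21412173 * 0.64133890 - 29.4900 * 0.93053090 * 0.39172442 = 7.3454


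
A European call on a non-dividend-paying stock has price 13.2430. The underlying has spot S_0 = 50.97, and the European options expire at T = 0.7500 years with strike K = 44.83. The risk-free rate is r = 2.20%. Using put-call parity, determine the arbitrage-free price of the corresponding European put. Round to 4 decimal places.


Answer: Put price = 6.3694

Derivation:
Put-call parity: C - P = S_0 * exp(-qT) - K * exp(-rT).
S_0 * exp(-qT) = 50.9700 * 1.00000000 = 50.97000000
K * exp(-rT) = 44.8300 * 0.98363538 = 44.09637406
P = C - S*exp(-qT) + K*exp(-rT)
P = 13.2430 - 50.97000000 + 44.09637406 = 6.3694


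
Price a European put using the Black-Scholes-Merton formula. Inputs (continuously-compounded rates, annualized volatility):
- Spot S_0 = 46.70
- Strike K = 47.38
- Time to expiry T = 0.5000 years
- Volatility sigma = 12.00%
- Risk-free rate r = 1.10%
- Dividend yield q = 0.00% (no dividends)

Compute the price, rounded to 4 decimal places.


Answer: Price = 1.8064

Derivation:
d1 = (ln(S/K) + (r - q + 0.5*sigma^2) * T) / (sigma * sqrt(T)) = -0.06312147
d2 = d1 - sigma * sqrt(T) = -0.14797428
exp(-rT) = 0.99451510; exp(-qT) = 1.00000000
P = K * exp(-rT) * N(-d2) - S_0 * exp(-qT) * N(-d1)
N(-d1) = 0.52516511; N(-d2) = 0.55881847
P = 47.3800 * 0.99451510 * 0.55881847 - 46.7000 * 1.00000000 * 0.52516511 = 1.8064


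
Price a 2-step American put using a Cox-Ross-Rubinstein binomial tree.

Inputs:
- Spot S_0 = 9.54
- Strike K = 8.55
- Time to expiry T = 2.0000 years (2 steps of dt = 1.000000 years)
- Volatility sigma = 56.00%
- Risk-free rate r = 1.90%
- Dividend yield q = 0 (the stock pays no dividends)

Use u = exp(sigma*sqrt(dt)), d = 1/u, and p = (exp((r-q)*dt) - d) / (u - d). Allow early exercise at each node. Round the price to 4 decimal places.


Answer: Price = V(0,0) = 2.0134

Derivation:
dt = T/N = 1.000000
u = exp(sigma*sqrt(dt)) = 1.750673; d = 1/u = 0.571209
p = (exp((r-q)*dt) - d) / (u - d) = 0.379810
Discount per step: exp(-r*dt) = 0.981179
Stock lattice S(k, i) with i counting down-moves:
  k=0: S(0,0) = 9.5400
  k=1: S(1,0) = 16.7014; S(1,1) = 5.4493
  k=2: S(2,0) = 29.2387; S(2,1) = 9.5400; S(2,2) = 3.1127
Terminal payoffs V(N, i) = max(K - S_T, 0):
  V(2,0) = 0.000000; V(2,1) = 0.000000; V(2,2) = 5.437291
Backward induction: V(k, i) = exp(-r*dt) * [p * V(k+1, i) + (1-p) * V(k+1, i+1)]; then take max(V_cont, immediate exercise) for American.
  V(1,0) = exp(-r*dt) * [p*0.000000 + (1-p)*0.000000] = 0.000000; exercise = 0.000000; V(1,0) = max -> 0.000000
  V(1,1) = exp(-r*dt) * [p*0.000000 + (1-p)*5.437291] = 3.308685; exercise = 3.100666; V(1,1) = max -> 3.308685
  V(0,0) = exp(-r*dt) * [p*0.000000 + (1-p)*3.308685] = 2.013391; exercise = 0.000000; V(0,0) = max -> 2.013391


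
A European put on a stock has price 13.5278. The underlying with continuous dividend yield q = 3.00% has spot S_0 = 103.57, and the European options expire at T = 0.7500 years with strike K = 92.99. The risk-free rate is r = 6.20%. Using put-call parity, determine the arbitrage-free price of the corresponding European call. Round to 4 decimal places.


Put-call parity: C - P = S_0 * exp(-qT) - K * exp(-rT).
S_0 * exp(-qT) = 103.5700 * 0.97775124 = 101.26569564
K * exp(-rT) = 92.9900 * 0.95456456 = 88.76495849
C = P + S*exp(-qT) - K*exp(-rT)
C = 13.5278 + 101.26569564 - 88.76495849 = 26.0285

Answer: Call price = 26.0285


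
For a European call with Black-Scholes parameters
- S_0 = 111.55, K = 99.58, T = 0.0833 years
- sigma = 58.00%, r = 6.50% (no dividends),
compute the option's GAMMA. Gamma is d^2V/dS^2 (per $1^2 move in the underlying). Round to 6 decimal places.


Answer: Gamma = 0.015586

Derivation:
d1 = 0.7941377404; d2 = 0.6267396520
phi(d1) = 0.2910483401; exp(-qT) = 1.0000000000; exp(-rT) = 0.9946001320
Gamma = exp(-qT) * phi(d1) / (S * sigma * sqrt(T)) = 1.0000000000 * 0.2910483401 / (111.5500 * 0.5800 * 0.2886173938) = 0.015586


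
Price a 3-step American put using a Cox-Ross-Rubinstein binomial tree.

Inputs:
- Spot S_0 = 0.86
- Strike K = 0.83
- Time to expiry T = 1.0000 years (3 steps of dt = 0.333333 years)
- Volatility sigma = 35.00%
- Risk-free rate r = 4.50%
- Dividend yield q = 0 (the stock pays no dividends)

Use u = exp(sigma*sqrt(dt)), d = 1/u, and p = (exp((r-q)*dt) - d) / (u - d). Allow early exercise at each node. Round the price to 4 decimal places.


dt = T/N = 0.333333
u = exp(sigma*sqrt(dt)) = 1.223937; d = 1/u = 0.817036
p = (exp((r-q)*dt) - d) / (u - d) = 0.486795
Discount per step: exp(-r*dt) = 0.985112
Stock lattice S(k, i) with i counting down-moves:
  k=0: S(0,0) = 0.8600
  k=1: S(1,0) = 1.0526; S(1,1) = 0.7027
  k=2: S(2,0) = 1.2883; S(2,1) = 0.8600; S(2,2) = 0.5741
  k=3: S(3,0) = 1.5768; S(3,1) = 1.0526; S(3,2) = 0.7027; S(3,3) = 0.4691
Terminal payoffs V(N, i) = max(K - S_T, 0):
  V(3,0) = 0.000000; V(3,1) = 0.000000; V(3,2) = 0.127349; V(3,3) = 0.360948
Backward induction: V(k, i) = exp(-r*dt) * [p * V(k+1, i) + (1-p) * V(k+1, i+1)]; then take max(V_cont, immediate exercise) for American.
  V(2,0) = exp(-r*dt) * [p*0.000000 + (1-p)*0.000000] = 0.000000; exercise = 0.000000; V(2,0) = max -> 0.000000
  V(2,1) = exp(-r*dt) * [p*0.000000 + (1-p)*0.127349] = 0.064383; exercise = 0.000000; V(2,1) = max -> 0.064383
  V(2,2) = exp(-r*dt) * [p*0.127349 + (1-p)*0.360948] = 0.243552; exercise = 0.255909; V(2,2) = max -> 0.255909
  V(1,0) = exp(-r*dt) * [p*0.000000 + (1-p)*0.064383] = 0.032550; exercise = 0.000000; V(1,0) = max -> 0.032550
  V(1,1) = exp(-r*dt) * [p*0.064383 + (1-p)*0.255909] = 0.160254; exercise = 0.127349; V(1,1) = max -> 0.160254
  V(0,0) = exp(-r*dt) * [p*0.032550 + (1-p)*0.160254] = 0.096628; exercise = 0.000000; V(0,0) = max -> 0.096628

Answer: Price = V(0,0) = 0.0966


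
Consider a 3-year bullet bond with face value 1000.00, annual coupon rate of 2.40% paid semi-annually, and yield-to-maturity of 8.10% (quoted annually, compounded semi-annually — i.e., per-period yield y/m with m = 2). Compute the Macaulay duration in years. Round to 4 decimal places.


Coupon per period c = face * coupon_rate / m = 12.000000
Periods per year m = 2; per-period yield y/m = 0.040500
Number of cashflows N = 6
Cashflows (t years, CF_t, discount factor 1/(1+y/m)^(m*t), PV):
  t = 0.5000: CF_t = 12.000000, DF = 0.961076, PV = 11.532917
  t = 1.0000: CF_t = 12.000000, DF = 0.923668, PV = 11.084014
  t = 1.5000: CF_t = 12.000000, DF = 0.887715, PV = 10.652585
  t = 2.0000: CF_t = 12.000000, DF = 0.853162, PV = 10.237948
  t = 2.5000: CF_t = 12.000000, DF = 0.819954, PV = 9.839450
  t = 3.0000: CF_t = 1012.000000, DF = 0.788039, PV = 797.495067
Price P = sum_t PV_t = 850.841980
Macaulay numerator sum_t t * PV_t:
  t * PV_t at t = 0.5000: 5.766458
  t * PV_t at t = 1.0000: 11.084014
  t * PV_t at t = 1.5000: 15.978877
  t * PV_t at t = 2.0000: 20.475895
  t * PV_t at t = 2.5000: 24.598625
  t * PV_t at t = 3.0000: 2392.485200
Macaulay duration D = (sum_t t * PV_t) / P = 2470.389070 / 850.841980 = 2.903464

Answer: Macaulay duration = 2.9035 years


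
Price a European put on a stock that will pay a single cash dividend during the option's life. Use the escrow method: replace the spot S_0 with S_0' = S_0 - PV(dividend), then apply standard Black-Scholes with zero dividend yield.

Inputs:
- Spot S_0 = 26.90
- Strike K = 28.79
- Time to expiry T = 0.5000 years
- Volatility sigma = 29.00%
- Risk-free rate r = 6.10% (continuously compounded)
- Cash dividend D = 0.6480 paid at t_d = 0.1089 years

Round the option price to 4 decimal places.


Answer: Price = 3.1455

Derivation:
PV(D) = D * exp(-r * t_d) = 0.6480 * 0.99337912 = 0.64370967
S_0' = S_0 - PV(D) = 26.9000 - 0.64370967 = 26.25629033
d1 = (ln(S_0'/K) + (r + sigma^2/2)*T) / (sigma*sqrt(T)) = -0.19797777
d2 = d1 - sigma*sqrt(T) = -0.40303873
exp(-rT) = 0.96996043
N(-d1) = 0.57846877; N(-d2) = 0.65654014
P = K * exp(-rT) * N(-d2) - S_0' * N(-d1) = 28.7900 * 0.96996043 * 0.65654014 - 26.25629033 * 0.57846877 = 3.1455


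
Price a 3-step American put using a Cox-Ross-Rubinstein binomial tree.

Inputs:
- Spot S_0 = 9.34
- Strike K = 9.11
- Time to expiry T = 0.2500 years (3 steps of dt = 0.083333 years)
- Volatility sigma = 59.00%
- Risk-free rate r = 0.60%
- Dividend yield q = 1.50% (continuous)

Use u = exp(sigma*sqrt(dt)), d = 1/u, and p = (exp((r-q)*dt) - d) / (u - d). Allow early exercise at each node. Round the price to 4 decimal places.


dt = T/N = 0.083333
u = exp(sigma*sqrt(dt)) = 1.185682; d = 1/u = 0.843396
p = (exp((r-q)*dt) - d) / (u - d) = 0.455333
Discount per step: exp(-r*dt) = 0.999500
Stock lattice S(k, i) with i counting down-moves:
  k=0: S(0,0) = 9.3400
  k=1: S(1,0) = 11.0743; S(1,1) = 7.8773
  k=2: S(2,0) = 13.1306; S(2,1) = 9.3400; S(2,2) = 6.6437
  k=3: S(3,0) = 15.5687; S(3,1) = 11.0743; S(3,2) = 7.8773; S(3,3) = 5.6033
Terminal payoffs V(N, i) = max(K - S_T, 0):
  V(3,0) = 0.000000; V(3,1) = 0.000000; V(3,2) = 1.232679; V(3,3) = 3.506725
Backward induction: V(k, i) = exp(-r*dt) * [p * V(k+1, i) + (1-p) * V(k+1, i+1)]; then take max(V_cont, immediate exercise) for American.
  V(2,0) = exp(-r*dt) * [p*0.000000 + (1-p)*0.000000] = 0.000000; exercise = 0.000000; V(2,0) = max -> 0.000000
  V(2,1) = exp(-r*dt) * [p*0.000000 + (1-p)*1.232679] = 0.671064; exercise = 0.000000; V(2,1) = max -> 0.671064
  V(2,2) = exp(-r*dt) * [p*1.232679 + (1-p)*3.506725] = 2.470042; exercise = 2.466296; V(2,2) = max -> 2.470042
  V(1,0) = exp(-r*dt) * [p*0.000000 + (1-p)*0.671064] = 0.365324; exercise = 0.000000; V(1,0) = max -> 0.365324
  V(1,1) = exp(-r*dt) * [p*0.671064 + (1-p)*2.470042] = 1.650083; exercise = 1.232679; V(1,1) = max -> 1.650083
  V(0,0) = exp(-r*dt) * [p*0.365324 + (1-p)*1.650083] = 1.064558; exercise = 0.000000; V(0,0) = max -> 1.064558

Answer: Price = V(0,0) = 1.0646


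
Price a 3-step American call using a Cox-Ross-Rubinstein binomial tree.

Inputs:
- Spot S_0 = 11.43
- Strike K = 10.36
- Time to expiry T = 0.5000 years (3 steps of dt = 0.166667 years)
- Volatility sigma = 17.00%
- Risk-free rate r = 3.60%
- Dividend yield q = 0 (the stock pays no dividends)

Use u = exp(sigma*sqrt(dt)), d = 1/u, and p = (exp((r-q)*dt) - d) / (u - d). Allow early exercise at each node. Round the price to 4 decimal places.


Answer: Price = V(0,0) = 1.3676

Derivation:
dt = T/N = 0.166667
u = exp(sigma*sqrt(dt)) = 1.071867; d = 1/u = 0.932951
p = (exp((r-q)*dt) - d) / (u - d) = 0.525978
Discount per step: exp(-r*dt) = 0.994018
Stock lattice S(k, i) with i counting down-moves:
  k=0: S(0,0) = 11.4300
  k=1: S(1,0) = 12.2514; S(1,1) = 10.6636
  k=2: S(2,0) = 13.1319; S(2,1) = 11.4300; S(2,2) = 9.9487
  k=3: S(3,0) = 14.0757; S(3,1) = 12.2514; S(3,2) = 10.6636; S(3,3) = 9.2816
Terminal payoffs V(N, i) = max(S_T - K, 0):
  V(3,0) = 3.715675; V(3,1) = 1.891443; V(3,2) = 0.303634; V(3,3) = 0.000000
Backward induction: V(k, i) = exp(-r*dt) * [p * V(k+1, i) + (1-p) * V(k+1, i+1)]; then take max(V_cont, immediate exercise) for American.
  V(2,0) = exp(-r*dt) * [p*3.715675 + (1-p)*1.891443] = 2.833894; exercise = 2.771920; V(2,0) = max -> 2.833894
  V(2,1) = exp(-r*dt) * [p*1.891443 + (1-p)*0.303634] = 1.131974; exercise = 1.070000; V(2,1) = max -> 1.131974
  V(2,2) = exp(-r*dt) * [p*0.303634 + (1-p)*0.000000] = 0.158749; exercise = 0.000000; V(2,2) = max -> 0.158749
  V(1,0) = exp(-r*dt) * [p*2.833894 + (1-p)*1.131974] = 2.015020; exercise = 1.891443; V(1,0) = max -> 2.015020
  V(1,1) = exp(-r*dt) * [p*1.131974 + (1-p)*0.158749] = 0.666632; exercise = 0.303634; V(1,1) = max -> 0.666632
  V(0,0) = exp(-r*dt) * [p*2.015020 + (1-p)*0.666632] = 1.367624; exercise = 1.070000; V(0,0) = max -> 1.367624


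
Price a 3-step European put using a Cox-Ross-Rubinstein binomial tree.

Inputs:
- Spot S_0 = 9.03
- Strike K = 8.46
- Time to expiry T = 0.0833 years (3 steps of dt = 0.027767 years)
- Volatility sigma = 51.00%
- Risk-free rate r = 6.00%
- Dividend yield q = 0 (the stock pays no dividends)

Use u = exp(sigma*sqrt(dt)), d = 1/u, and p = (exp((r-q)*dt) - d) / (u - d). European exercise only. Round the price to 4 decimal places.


dt = T/N = 0.027767
u = exp(sigma*sqrt(dt)) = 1.088699; d = 1/u = 0.918528
p = (exp((r-q)*dt) - d) / (u - d) = 0.488565
Discount per step: exp(-r*dt) = 0.998335
Stock lattice S(k, i) with i counting down-moves:
  k=0: S(0,0) = 9.0300
  k=1: S(1,0) = 9.8309; S(1,1) = 8.2943
  k=2: S(2,0) = 10.7029; S(2,1) = 9.0300; S(2,2) = 7.6186
  k=3: S(3,0) = 11.6523; S(3,1) = 9.8309; S(3,2) = 8.2943; S(3,3) = 6.9979
Terminal payoffs V(N, i) = max(K - S_T, 0):
  V(3,0) = 0.000000; V(3,1) = 0.000000; V(3,2) = 0.165693; V(3,3) = 1.462147
Backward induction: V(k, i) = exp(-r*dt) * [p * V(k+1, i) + (1-p) * V(k+1, i+1)].
  V(2,0) = exp(-r*dt) * [p*0.000000 + (1-p)*0.000000] = 0.000000
  V(2,1) = exp(-r*dt) * [p*0.000000 + (1-p)*0.165693] = 0.084600
  V(2,2) = exp(-r*dt) * [p*0.165693 + (1-p)*1.462147] = 0.827365
  V(1,0) = exp(-r*dt) * [p*0.000000 + (1-p)*0.084600] = 0.043195
  V(1,1) = exp(-r*dt) * [p*0.084600 + (1-p)*0.827365] = 0.463703
  V(0,0) = exp(-r*dt) * [p*0.043195 + (1-p)*0.463703] = 0.257827

Answer: Price = V(0,0) = 0.2578


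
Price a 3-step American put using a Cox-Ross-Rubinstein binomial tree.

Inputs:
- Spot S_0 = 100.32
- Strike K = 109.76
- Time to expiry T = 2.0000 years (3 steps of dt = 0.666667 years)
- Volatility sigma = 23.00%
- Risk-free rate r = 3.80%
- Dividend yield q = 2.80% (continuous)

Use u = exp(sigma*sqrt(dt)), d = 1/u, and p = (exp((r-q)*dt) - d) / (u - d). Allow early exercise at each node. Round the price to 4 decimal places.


dt = T/N = 0.666667
u = exp(sigma*sqrt(dt)) = 1.206585; d = 1/u = 0.828785
p = (exp((r-q)*dt) - d) / (u - d) = 0.470894
Discount per step: exp(-r*dt) = 0.974985
Stock lattice S(k, i) with i counting down-moves:
  k=0: S(0,0) = 100.3200
  k=1: S(1,0) = 121.0446; S(1,1) = 83.1437
  k=2: S(2,0) = 146.0507; S(2,1) = 100.3200; S(2,2) = 68.9083
  k=3: S(3,0) = 176.2226; S(3,1) = 121.0446; S(3,2) = 83.1437; S(3,3) = 57.1102
Terminal payoffs V(N, i) = max(K - S_T, 0):
  V(3,0) = 0.000000; V(3,1) = 0.000000; V(3,2) = 26.616264; V(3,3) = 52.649817
Backward induction: V(k, i) = exp(-r*dt) * [p * V(k+1, i) + (1-p) * V(k+1, i+1)]; then take max(V_cont, immediate exercise) for American.
  V(2,0) = exp(-r*dt) * [p*0.000000 + (1-p)*0.000000] = 0.000000; exercise = 0.000000; V(2,0) = max -> 0.000000
  V(2,1) = exp(-r*dt) * [p*0.000000 + (1-p)*26.616264] = 13.730544; exercise = 9.440000; V(2,1) = max -> 13.730544
  V(2,2) = exp(-r*dt) * [p*26.616264 + (1-p)*52.649817] = 39.380395; exercise = 40.851699; V(2,2) = max -> 40.851699
  V(1,0) = exp(-r*dt) * [p*0.000000 + (1-p)*13.730544] = 7.083181; exercise = 0.000000; V(1,0) = max -> 7.083181
  V(1,1) = exp(-r*dt) * [p*13.730544 + (1-p)*40.851699] = 27.378074; exercise = 26.616264; V(1,1) = max -> 27.378074
  V(0,0) = exp(-r*dt) * [p*7.083181 + (1-p)*27.378074] = 17.375530; exercise = 9.440000; V(0,0) = max -> 17.375530

Answer: Price = V(0,0) = 17.3755


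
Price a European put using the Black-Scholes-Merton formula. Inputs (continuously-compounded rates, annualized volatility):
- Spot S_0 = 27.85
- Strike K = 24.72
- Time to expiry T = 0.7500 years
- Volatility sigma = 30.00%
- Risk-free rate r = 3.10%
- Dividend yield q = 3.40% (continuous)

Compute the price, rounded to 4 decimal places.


Answer: Price = 1.4151

Derivation:
d1 = (ln(S/K) + (r - q + 0.5*sigma^2) * T) / (sigma * sqrt(T)) = 0.58012284
d2 = d1 - sigma * sqrt(T) = 0.32031521
exp(-rT) = 0.97701820; exp(-qT) = 0.97482238
P = K * exp(-rT) * N(-d2) - S_0 * exp(-qT) * N(-d1)
N(-d1) = 0.28091589; N(-d2) = 0.37436470
P = 24.7200 * 0.97701820 * 0.37436470 - 27.8500 * 0.97482238 * 0.28091589 = 1.4151


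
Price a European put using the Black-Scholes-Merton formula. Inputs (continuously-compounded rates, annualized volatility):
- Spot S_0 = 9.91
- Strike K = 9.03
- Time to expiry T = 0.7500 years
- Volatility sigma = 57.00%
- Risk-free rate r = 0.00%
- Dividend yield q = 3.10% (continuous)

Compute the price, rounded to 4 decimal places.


d1 = (ln(S/K) + (r - q + 0.5*sigma^2) * T) / (sigma * sqrt(T)) = 0.38809988
d2 = d1 - sigma * sqrt(T) = -0.10553460
exp(-rT) = 1.00000000; exp(-qT) = 0.97701820
P = K * exp(-rT) * N(-d2) - S_0 * exp(-qT) * N(-d1)
N(-d1) = 0.34897106; N(-d2) = 0.54202419
P = 9.0300 * 1.00000000 * 0.54202419 - 9.9100 * 0.97701820 * 0.34897106 = 1.5157

Answer: Price = 1.5157


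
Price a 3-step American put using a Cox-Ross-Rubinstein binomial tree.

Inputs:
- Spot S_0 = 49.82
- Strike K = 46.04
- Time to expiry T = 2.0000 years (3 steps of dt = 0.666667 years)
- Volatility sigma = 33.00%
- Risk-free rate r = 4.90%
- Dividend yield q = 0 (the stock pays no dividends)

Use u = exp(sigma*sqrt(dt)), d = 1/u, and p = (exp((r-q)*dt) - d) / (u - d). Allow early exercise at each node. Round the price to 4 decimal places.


dt = T/N = 0.666667
u = exp(sigma*sqrt(dt)) = 1.309236; d = 1/u = 0.763804
p = (exp((r-q)*dt) - d) / (u - d) = 0.493924
Discount per step: exp(-r*dt) = 0.967861
Stock lattice S(k, i) with i counting down-moves:
  k=0: S(0,0) = 49.8200
  k=1: S(1,0) = 65.2261; S(1,1) = 38.0527
  k=2: S(2,0) = 85.3964; S(2,1) = 49.8200; S(2,2) = 29.0648
  k=3: S(3,0) = 111.8041; S(3,1) = 65.2261; S(3,2) = 38.0527; S(3,3) = 22.1998
Terminal payoffs V(N, i) = max(K - S_T, 0):
  V(3,0) = 0.000000; V(3,1) = 0.000000; V(3,2) = 7.987277; V(3,3) = 23.840164
Backward induction: V(k, i) = exp(-r*dt) * [p * V(k+1, i) + (1-p) * V(k+1, i+1)]; then take max(V_cont, immediate exercise) for American.
  V(2,0) = exp(-r*dt) * [p*0.000000 + (1-p)*0.000000] = 0.000000; exercise = 0.000000; V(2,0) = max -> 0.000000
  V(2,1) = exp(-r*dt) * [p*0.000000 + (1-p)*7.987277] = 3.912259; exercise = 0.000000; V(2,1) = max -> 3.912259
  V(2,2) = exp(-r*dt) * [p*7.987277 + (1-p)*23.840164] = 15.495499; exercise = 16.975172; V(2,2) = max -> 16.975172
  V(1,0) = exp(-r*dt) * [p*0.000000 + (1-p)*3.912259] = 1.916269; exercise = 0.000000; V(1,0) = max -> 1.916269
  V(1,1) = exp(-r*dt) * [p*3.912259 + (1-p)*16.975172] = 10.184886; exercise = 7.987277; V(1,1) = max -> 10.184886
  V(0,0) = exp(-r*dt) * [p*1.916269 + (1-p)*10.184886] = 5.904745; exercise = 0.000000; V(0,0) = max -> 5.904745

Answer: Price = V(0,0) = 5.9047


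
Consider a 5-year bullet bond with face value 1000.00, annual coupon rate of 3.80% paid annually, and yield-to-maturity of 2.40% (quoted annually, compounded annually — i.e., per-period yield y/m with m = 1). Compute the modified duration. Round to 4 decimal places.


Coupon per period c = face * coupon_rate / m = 38.000000
Periods per year m = 1; per-period yield y/m = 0.024000
Number of cashflows N = 5
Cashflows (t years, CF_t, discount factor 1/(1+y/m)^(m*t), PV):
  t = 1.0000: CF_t = 38.000000, DF = 0.976562, PV = 37.109375
  t = 2.0000: CF_t = 38.000000, DF = 0.953674, PV = 36.239624
  t = 3.0000: CF_t = 38.000000, DF = 0.931323, PV = 35.390258
  t = 4.0000: CF_t = 38.000000, DF = 0.909495, PV = 34.560799
  t = 5.0000: CF_t = 1038.000000, DF = 0.888178, PV = 921.929200
Price P = sum_t PV_t = 1065.229255
First compute Macaulay numerator sum_t t * PV_t:
  t * PV_t at t = 1.0000: 37.109375
  t * PV_t at t = 2.0000: 72.479248
  t * PV_t at t = 3.0000: 106.170774
  t * PV_t at t = 4.0000: 138.243195
  t * PV_t at t = 5.0000: 4609.645998
Macaulay duration D = 4963.648589 / 1065.229255 = 4.659700
Modified duration = D / (1 + y/m) = 4.659700 / (1 + 0.024000) = 4.550488

Answer: Modified duration = 4.5505


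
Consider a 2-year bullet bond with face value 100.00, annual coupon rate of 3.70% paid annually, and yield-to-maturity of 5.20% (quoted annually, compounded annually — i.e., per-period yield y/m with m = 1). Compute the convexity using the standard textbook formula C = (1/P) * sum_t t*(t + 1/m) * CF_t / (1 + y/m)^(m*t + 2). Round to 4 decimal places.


Answer: Convexity = 5.2907

Derivation:
Coupon per period c = face * coupon_rate / m = 3.700000
Periods per year m = 1; per-period yield y/m = 0.052000
Number of cashflows N = 2
Cashflows (t years, CF_t, discount factor 1/(1+y/m)^(m*t), PV):
  t = 1.0000: CF_t = 3.700000, DF = 0.950570, PV = 3.517110
  t = 2.0000: CF_t = 103.700000, DF = 0.903584, PV = 93.701658
Price P = sum_t PV_t = 97.218769
Convexity numerator sum_t t*(t + 1/m) * CF_t / (1+y/m)^(m*t + 2):
  t = 1.0000: term = 6.356009
  t = 2.0000: term = 508.003901
Convexity = (1/P) * sum = 514.359910 / 97.218769 = 5.290747


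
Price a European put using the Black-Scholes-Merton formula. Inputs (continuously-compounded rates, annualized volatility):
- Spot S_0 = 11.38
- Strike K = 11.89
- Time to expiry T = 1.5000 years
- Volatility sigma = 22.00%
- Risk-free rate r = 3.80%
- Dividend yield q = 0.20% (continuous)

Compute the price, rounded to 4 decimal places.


Answer: Price = 1.1533

Derivation:
d1 = (ln(S/K) + (r - q + 0.5*sigma^2) * T) / (sigma * sqrt(T)) = 0.17242819
d2 = d1 - sigma * sqrt(T) = -0.09701569
exp(-rT) = 0.94459407; exp(-qT) = 0.99700450
P = K * exp(-rT) * N(-d2) - S_0 * exp(-qT) * N(-d1)
N(-d1) = 0.43155046; N(-d2) = 0.53864303
P = 11.8900 * 0.94459407 * 0.53864303 - 11.3800 * 0.99700450 * 0.43155046 = 1.1533


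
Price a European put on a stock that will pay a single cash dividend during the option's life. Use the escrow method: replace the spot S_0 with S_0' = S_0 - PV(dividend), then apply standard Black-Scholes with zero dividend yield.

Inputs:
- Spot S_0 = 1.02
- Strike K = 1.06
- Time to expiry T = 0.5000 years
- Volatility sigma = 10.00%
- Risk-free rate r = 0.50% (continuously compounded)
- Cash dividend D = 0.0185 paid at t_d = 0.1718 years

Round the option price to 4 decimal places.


Answer: Price = 0.0651

Derivation:
PV(D) = D * exp(-r * t_d) = 0.0185 * 0.99914137 = 0.01848412
S_0' = S_0 - PV(D) = 1.0200 - 0.01848412 = 1.00151588
d1 = (ln(S_0'/K) + (r + sigma^2/2)*T) / (sigma*sqrt(T)) = -0.73191451
d2 = d1 - sigma*sqrt(T) = -0.80262519
exp(-rT) = 0.99750312
N(-d1) = 0.76788963; N(-d2) = 0.78890430
P = K * exp(-rT) * N(-d2) - S_0' * N(-d1) = 1.0600 * 0.99750312 * 0.78890430 - 1.00151588 * 0.76788963 = 0.0651


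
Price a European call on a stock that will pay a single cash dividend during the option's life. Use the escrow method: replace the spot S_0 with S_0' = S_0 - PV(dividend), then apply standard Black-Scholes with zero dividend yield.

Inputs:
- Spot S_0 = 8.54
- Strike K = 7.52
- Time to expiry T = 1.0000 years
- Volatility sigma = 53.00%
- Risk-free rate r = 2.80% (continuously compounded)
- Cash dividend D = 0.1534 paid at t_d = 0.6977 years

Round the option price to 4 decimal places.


PV(D) = D * exp(-r * t_d) = 0.1534 * 0.98065398 = 0.15043232
S_0' = S_0 - PV(D) = 8.5400 - 0.15043232 = 8.38956768
d1 = (ln(S_0'/K) + (r + sigma^2/2)*T) / (sigma*sqrt(T)) = 0.52428840
d2 = d1 - sigma*sqrt(T) = -0.00571160
exp(-rT) = 0.97238837
N(d1) = 0.69996102; N(d2) = 0.49772141
C = S_0' * N(d1) - K * exp(-rT) * N(d2) = 8.38956768 * 0.69996102 - 7.5200 * 0.97238837 * 0.49772141 = 2.2329

Answer: Price = 2.2329


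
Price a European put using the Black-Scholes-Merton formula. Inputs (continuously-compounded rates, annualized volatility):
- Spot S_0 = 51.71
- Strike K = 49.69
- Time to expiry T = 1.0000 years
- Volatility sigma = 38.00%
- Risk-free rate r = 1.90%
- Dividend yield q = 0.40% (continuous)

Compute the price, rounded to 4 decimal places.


Answer: Price = 6.2572

Derivation:
d1 = (ln(S/K) + (r - q + 0.5*sigma^2) * T) / (sigma * sqrt(T)) = 0.33433548
d2 = d1 - sigma * sqrt(T) = -0.04566452
exp(-rT) = 0.98117936; exp(-qT) = 0.99600799
P = K * exp(-rT) * N(-d2) - S_0 * exp(-qT) * N(-d1)
N(-d1) = 0.36906321; N(-d2) = 0.51821118
P = 49.6900 * 0.98117936 * 0.51821118 - 51.7100 * 0.99600799 * 0.36906321 = 6.2572


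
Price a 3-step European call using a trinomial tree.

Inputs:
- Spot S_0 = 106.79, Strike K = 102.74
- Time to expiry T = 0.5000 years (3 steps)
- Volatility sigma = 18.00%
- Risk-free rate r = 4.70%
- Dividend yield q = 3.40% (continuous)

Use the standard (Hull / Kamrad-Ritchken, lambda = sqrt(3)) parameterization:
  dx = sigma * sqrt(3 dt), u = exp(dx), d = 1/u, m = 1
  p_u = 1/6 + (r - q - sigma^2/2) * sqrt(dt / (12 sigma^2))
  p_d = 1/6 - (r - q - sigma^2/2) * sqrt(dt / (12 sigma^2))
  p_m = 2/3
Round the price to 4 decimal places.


Answer: Price = V(0,0) = 7.9208

Derivation:
dt = T/N = 0.166667; dx = sigma*sqrt(3*dt) = 0.127279
u = exp(dx) = 1.135734; d = 1/u = 0.880488
p_u = 0.164572, p_m = 0.666667, p_d = 0.168762
Discount per step: exp(-r*dt) = 0.992197
Stock lattice S(k, j) with j the centered position index:
  k=0: S(0,+0) = 106.7900
  k=1: S(1,-1) = 94.0273; S(1,+0) = 106.7900; S(1,+1) = 121.2850
  k=2: S(2,-2) = 82.7899; S(2,-1) = 94.0273; S(2,+0) = 106.7900; S(2,+1) = 121.2850; S(2,+2) = 137.7476
  k=3: S(3,-3) = 72.8955; S(3,-2) = 82.7899; S(3,-1) = 94.0273; S(3,+0) = 106.7900; S(3,+1) = 121.2850; S(3,+2) = 137.7476; S(3,+3) = 156.4446
Terminal payoffs V(N, j) = max(S_T - K, 0):
  V(3,-3) = 0.000000; V(3,-2) = 0.000000; V(3,-1) = 0.000000; V(3,+0) = 4.050000; V(3,+1) = 18.545044; V(3,+2) = 35.007559; V(3,+3) = 53.704600
Backward induction: V(k, j) = exp(-r*dt) * [p_u * V(k+1, j+1) + p_m * V(k+1, j) + p_d * V(k+1, j-1)]
  V(2,-2) = exp(-r*dt) * [p_u*0.000000 + p_m*0.000000 + p_d*0.000000] = 0.000000
  V(2,-1) = exp(-r*dt) * [p_u*4.050000 + p_m*0.000000 + p_d*0.000000] = 0.661314
  V(2,+0) = exp(-r*dt) * [p_u*18.545044 + p_m*4.050000 + p_d*0.000000] = 5.707105
  V(2,+1) = exp(-r*dt) * [p_u*35.007559 + p_m*18.545044 + p_d*4.050000] = 18.661341
  V(2,+2) = exp(-r*dt) * [p_u*53.704600 + p_m*35.007559 + p_d*18.545044] = 35.030831
  V(1,-1) = exp(-r*dt) * [p_u*5.707105 + p_m*0.661314 + p_d*0.000000] = 1.369335
  V(1,+0) = exp(-r*dt) * [p_u*18.661341 + p_m*5.707105 + p_d*0.661314] = 6.932946
  V(1,+1) = exp(-r*dt) * [p_u*35.030831 + p_m*18.661341 + p_d*5.707105] = 19.019542
  V(0,+0) = exp(-r*dt) * [p_u*19.019542 + p_m*6.932946 + p_d*1.369335] = 7.920840


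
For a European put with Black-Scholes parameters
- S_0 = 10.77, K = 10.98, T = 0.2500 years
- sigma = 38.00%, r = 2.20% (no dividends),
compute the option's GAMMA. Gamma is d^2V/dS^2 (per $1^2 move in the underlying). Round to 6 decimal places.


Answer: Gamma = 0.194909

Derivation:
d1 = 0.0223108162; d2 = -0.1676891838
phi(d1) = 0.3988430015; exp(-qT) = 1.0000000000; exp(-rT) = 0.9945150973
Gamma = exp(-qT) * phi(d1) / (S * sigma * sqrt(T)) = 1.0000000000 * 0.3988430015 / (10.7700 * 0.3800 * 0.5000000000) = 0.194909


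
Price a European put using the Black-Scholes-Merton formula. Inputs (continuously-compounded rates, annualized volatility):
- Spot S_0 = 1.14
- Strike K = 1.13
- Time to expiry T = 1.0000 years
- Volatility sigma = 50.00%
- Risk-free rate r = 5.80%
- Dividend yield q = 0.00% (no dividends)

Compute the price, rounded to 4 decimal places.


Answer: Price = 0.1828

Derivation:
d1 = (ln(S/K) + (r - q + 0.5*sigma^2) * T) / (sigma * sqrt(T)) = 0.38362126
d2 = d1 - sigma * sqrt(T) = -0.11637874
exp(-rT) = 0.94364995; exp(-qT) = 1.00000000
P = K * exp(-rT) * N(-d2) - S_0 * exp(-qT) * N(-d1)
N(-d1) = 0.35062959; N(-d2) = 0.54632381
P = 1.1300 * 0.94364995 * 0.54632381 - 1.1400 * 1.00000000 * 0.35062959 = 0.1828


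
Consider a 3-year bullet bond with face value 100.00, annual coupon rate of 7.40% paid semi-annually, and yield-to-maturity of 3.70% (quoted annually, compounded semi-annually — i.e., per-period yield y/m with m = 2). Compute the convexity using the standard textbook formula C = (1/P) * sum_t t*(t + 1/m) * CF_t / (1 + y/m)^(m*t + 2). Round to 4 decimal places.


Answer: Convexity = 9.0417

Derivation:
Coupon per period c = face * coupon_rate / m = 3.700000
Periods per year m = 2; per-period yield y/m = 0.018500
Number of cashflows N = 6
Cashflows (t years, CF_t, discount factor 1/(1+y/m)^(m*t), PV):
  t = 0.5000: CF_t = 3.700000, DF = 0.981836, PV = 3.632793
  t = 1.0000: CF_t = 3.700000, DF = 0.964002, PV = 3.566807
  t = 1.5000: CF_t = 3.700000, DF = 0.946492, PV = 3.502020
  t = 2.0000: CF_t = 3.700000, DF = 0.929300, PV = 3.438409
  t = 2.5000: CF_t = 3.700000, DF = 0.912420, PV = 3.375954
  t = 3.0000: CF_t = 103.700000, DF = 0.895847, PV = 92.899325
Price P = sum_t PV_t = 110.415309
Convexity numerator sum_t t*(t + 1/m) * CF_t / (1+y/m)^(m*t + 2):
  t = 0.5000: term = 1.751010
  t = 1.0000: term = 5.157614
  t = 1.5000: term = 10.127863
  t = 2.0000: term = 16.573168
  t = 2.5000: term = 24.408200
  t = 3.0000: term = 940.328911
Convexity = (1/P) * sum = 998.346765 / 110.415309 = 9.041742


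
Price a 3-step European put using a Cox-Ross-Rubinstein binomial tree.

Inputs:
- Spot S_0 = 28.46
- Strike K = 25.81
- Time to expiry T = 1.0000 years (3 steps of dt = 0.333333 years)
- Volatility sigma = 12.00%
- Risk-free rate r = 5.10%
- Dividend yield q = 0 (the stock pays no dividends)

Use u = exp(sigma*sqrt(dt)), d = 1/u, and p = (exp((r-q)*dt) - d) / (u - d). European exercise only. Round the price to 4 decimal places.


dt = T/N = 0.333333
u = exp(sigma*sqrt(dt)) = 1.071738; d = 1/u = 0.933063
p = (exp((r-q)*dt) - d) / (u - d) = 0.606323
Discount per step: exp(-r*dt) = 0.983144
Stock lattice S(k, i) with i counting down-moves:
  k=0: S(0,0) = 28.4600
  k=1: S(1,0) = 30.5017; S(1,1) = 26.5550
  k=2: S(2,0) = 32.6898; S(2,1) = 28.4600; S(2,2) = 24.7775
  k=3: S(3,0) = 35.0349; S(3,1) = 30.5017; S(3,2) = 26.5550; S(3,3) = 23.1190
Terminal payoffs V(N, i) = max(K - S_T, 0):
  V(3,0) = 0.000000; V(3,1) = 0.000000; V(3,2) = 0.000000; V(3,3) = 2.691030
Backward induction: V(k, i) = exp(-r*dt) * [p * V(k+1, i) + (1-p) * V(k+1, i+1)].
  V(2,0) = exp(-r*dt) * [p*0.000000 + (1-p)*0.000000] = 0.000000
  V(2,1) = exp(-r*dt) * [p*0.000000 + (1-p)*0.000000] = 0.000000
  V(2,2) = exp(-r*dt) * [p*0.000000 + (1-p)*2.691030] = 1.041539
  V(1,0) = exp(-r*dt) * [p*0.000000 + (1-p)*0.000000] = 0.000000
  V(1,1) = exp(-r*dt) * [p*0.000000 + (1-p)*1.041539] = 0.403118
  V(0,0) = exp(-r*dt) * [p*0.000000 + (1-p)*0.403118] = 0.156023

Answer: Price = V(0,0) = 0.1560


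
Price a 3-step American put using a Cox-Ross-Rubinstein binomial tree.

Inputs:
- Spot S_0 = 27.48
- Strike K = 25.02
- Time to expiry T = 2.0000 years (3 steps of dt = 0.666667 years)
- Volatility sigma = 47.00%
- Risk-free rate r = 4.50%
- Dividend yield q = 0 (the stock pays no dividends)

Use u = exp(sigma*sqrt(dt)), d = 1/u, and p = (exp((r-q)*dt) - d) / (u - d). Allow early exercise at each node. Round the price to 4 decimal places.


dt = T/N = 0.666667
u = exp(sigma*sqrt(dt)) = 1.467783; d = 1/u = 0.681299
p = (exp((r-q)*dt) - d) / (u - d) = 0.443944
Discount per step: exp(-r*dt) = 0.970446
Stock lattice S(k, i) with i counting down-moves:
  k=0: S(0,0) = 27.4800
  k=1: S(1,0) = 40.3347; S(1,1) = 18.7221
  k=2: S(2,0) = 59.2026; S(2,1) = 27.4800; S(2,2) = 12.7554
  k=3: S(3,0) = 86.8966; S(3,1) = 40.3347; S(3,2) = 18.7221; S(3,3) = 8.6902
Terminal payoffs V(N, i) = max(K - S_T, 0):
  V(3,0) = 0.000000; V(3,1) = 0.000000; V(3,2) = 6.297892; V(3,3) = 16.329780
Backward induction: V(k, i) = exp(-r*dt) * [p * V(k+1, i) + (1-p) * V(k+1, i+1)]; then take max(V_cont, immediate exercise) for American.
  V(2,0) = exp(-r*dt) * [p*0.000000 + (1-p)*0.000000] = 0.000000; exercise = 0.000000; V(2,0) = max -> 0.000000
  V(2,1) = exp(-r*dt) * [p*0.000000 + (1-p)*6.297892] = 3.398479; exercise = 0.000000; V(2,1) = max -> 3.398479
  V(2,2) = exp(-r*dt) * [p*6.297892 + (1-p)*16.329780] = 11.525186; exercise = 12.264639; V(2,2) = max -> 12.264639
  V(1,0) = exp(-r*dt) * [p*0.000000 + (1-p)*3.398479] = 1.833893; exercise = 0.000000; V(1,0) = max -> 1.833893
  V(1,1) = exp(-r*dt) * [p*3.398479 + (1-p)*12.264639] = 8.082412; exercise = 6.297892; V(1,1) = max -> 8.082412
  V(0,0) = exp(-r*dt) * [p*1.833893 + (1-p)*8.082412] = 5.151530; exercise = 0.000000; V(0,0) = max -> 5.151530

Answer: Price = V(0,0) = 5.1515
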